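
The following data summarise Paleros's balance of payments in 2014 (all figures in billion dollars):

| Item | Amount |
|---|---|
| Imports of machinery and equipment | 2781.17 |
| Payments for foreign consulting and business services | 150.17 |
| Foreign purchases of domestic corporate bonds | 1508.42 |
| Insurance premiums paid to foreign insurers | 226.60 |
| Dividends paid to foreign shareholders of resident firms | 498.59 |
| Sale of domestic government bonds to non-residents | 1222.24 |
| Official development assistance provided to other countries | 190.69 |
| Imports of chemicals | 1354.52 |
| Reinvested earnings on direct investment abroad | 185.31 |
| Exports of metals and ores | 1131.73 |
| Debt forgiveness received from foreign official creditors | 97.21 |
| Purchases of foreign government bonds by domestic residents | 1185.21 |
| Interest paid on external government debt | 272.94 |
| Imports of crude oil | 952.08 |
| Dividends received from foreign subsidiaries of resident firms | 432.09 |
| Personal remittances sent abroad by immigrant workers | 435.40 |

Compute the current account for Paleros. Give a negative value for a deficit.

Goods: -1354.52 + 1131.73 - 952.08 - 2781.17 = -3956.04
Services: -226.60 - 150.17 = -376.77
Primary income: -498.59 - 272.94 + 185.31 + 432.09 = -154.13
Secondary income: -190.69 - 435.40 = -626.09
Current account = (-3956.04) + (-376.77) + (-154.13) + (-626.09) = -5113.03
(Excluded from the current account — financial account: foreign purchases of domestic corporate bonds 1508.42, sale of domestic government bonds to non-residents 1222.24, purchases of foreign government bonds by domestic residents 1185.21; capital account: debt forgiveness received from foreign official creditors 97.21.)

-5113.03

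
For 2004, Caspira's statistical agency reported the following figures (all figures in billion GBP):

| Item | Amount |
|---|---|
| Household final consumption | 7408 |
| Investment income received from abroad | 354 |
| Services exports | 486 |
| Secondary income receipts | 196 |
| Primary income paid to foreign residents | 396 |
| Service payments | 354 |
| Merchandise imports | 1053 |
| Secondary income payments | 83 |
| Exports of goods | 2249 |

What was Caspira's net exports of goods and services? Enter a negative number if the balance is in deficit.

Goods balance = 2249 - 1053 = 1196
Services balance = 486 - 354 = 132
Trade balance (goods + services) = 1196 + 132 = 1328

1328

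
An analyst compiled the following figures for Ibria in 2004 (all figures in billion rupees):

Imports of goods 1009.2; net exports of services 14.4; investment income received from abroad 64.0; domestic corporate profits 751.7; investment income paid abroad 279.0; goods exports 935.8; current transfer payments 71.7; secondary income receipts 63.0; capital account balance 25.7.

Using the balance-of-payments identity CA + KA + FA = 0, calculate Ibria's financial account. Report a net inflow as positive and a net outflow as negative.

257.0

Goods balance = 935.8 - 1009.2 = -73.4
Services balance = 14.4
Trade balance (goods + services) = -73.4 + 14.4 = -59.0
Net primary income = 64.0 - 279.0 = -215.0
Net secondary income = 63.0 - 71.7 = -8.7
Current account = -59.0 + (-215.0) + (-8.7) = -282.7
Financial account = -(-282.7 + 25.7) = 257.0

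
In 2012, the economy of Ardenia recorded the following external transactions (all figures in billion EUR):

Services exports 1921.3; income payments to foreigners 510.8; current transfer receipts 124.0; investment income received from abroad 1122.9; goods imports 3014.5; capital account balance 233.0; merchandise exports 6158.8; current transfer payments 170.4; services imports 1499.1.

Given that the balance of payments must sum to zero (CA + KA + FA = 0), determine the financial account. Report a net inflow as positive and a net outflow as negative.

-4365.2

Goods balance = 6158.8 - 3014.5 = 3144.3
Services balance = 1921.3 - 1499.1 = 422.2
Trade balance (goods + services) = 3144.3 + 422.2 = 3566.5
Net primary income = 1122.9 - 510.8 = 612.1
Net secondary income = 124.0 - 170.4 = -46.4
Current account = 3566.5 + 612.1 + (-46.4) = 4132.2
Financial account = -(4132.2 + 233.0) = -4365.2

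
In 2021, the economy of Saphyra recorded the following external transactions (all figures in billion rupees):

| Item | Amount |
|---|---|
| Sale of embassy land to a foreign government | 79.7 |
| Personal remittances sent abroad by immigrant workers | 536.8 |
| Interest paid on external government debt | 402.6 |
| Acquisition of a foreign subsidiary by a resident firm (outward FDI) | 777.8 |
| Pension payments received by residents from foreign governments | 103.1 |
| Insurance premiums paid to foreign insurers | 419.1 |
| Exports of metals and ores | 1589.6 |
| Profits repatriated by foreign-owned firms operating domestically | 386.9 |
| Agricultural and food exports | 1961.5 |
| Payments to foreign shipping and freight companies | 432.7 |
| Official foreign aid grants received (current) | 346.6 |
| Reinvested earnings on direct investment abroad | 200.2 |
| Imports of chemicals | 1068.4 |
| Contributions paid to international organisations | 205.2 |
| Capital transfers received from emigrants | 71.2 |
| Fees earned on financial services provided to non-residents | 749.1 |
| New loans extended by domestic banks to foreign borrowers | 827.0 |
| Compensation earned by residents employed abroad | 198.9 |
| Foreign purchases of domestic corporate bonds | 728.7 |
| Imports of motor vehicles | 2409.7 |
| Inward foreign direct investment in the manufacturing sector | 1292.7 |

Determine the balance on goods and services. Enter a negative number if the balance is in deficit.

-29.7

Goods: -1068.4 + 1589.6 + 1961.5 - 2409.7 = 73.0
Services: 749.1 - 432.7 - 419.1 = -102.7
Trade balance = 73.0 + (-102.7) = -29.7
(Excluded from the trade balance — capital account: sale of embassy land to a foreign government 79.7, capital transfers received from emigrants 71.2; secondary income: personal remittances sent abroad by immigrant workers 536.8, pension payments received by residents from foreign governments 103.1, official foreign aid grants received (current) 346.6, contributions paid to international organisations 205.2; primary income: interest paid on external government debt 402.6, profits repatriated by foreign-owned firms operating domestically 386.9, reinvested earnings on direct investment abroad 200.2, compensation earned by residents employed abroad 198.9; financial account: acquisition of a foreign subsidiary by a resident firm (outward FDI) 777.8, new loans extended by domestic banks to foreign borrowers 827.0, foreign purchases of domestic corporate bonds 728.7, inward foreign direct investment in the manufacturing sector 1292.7.)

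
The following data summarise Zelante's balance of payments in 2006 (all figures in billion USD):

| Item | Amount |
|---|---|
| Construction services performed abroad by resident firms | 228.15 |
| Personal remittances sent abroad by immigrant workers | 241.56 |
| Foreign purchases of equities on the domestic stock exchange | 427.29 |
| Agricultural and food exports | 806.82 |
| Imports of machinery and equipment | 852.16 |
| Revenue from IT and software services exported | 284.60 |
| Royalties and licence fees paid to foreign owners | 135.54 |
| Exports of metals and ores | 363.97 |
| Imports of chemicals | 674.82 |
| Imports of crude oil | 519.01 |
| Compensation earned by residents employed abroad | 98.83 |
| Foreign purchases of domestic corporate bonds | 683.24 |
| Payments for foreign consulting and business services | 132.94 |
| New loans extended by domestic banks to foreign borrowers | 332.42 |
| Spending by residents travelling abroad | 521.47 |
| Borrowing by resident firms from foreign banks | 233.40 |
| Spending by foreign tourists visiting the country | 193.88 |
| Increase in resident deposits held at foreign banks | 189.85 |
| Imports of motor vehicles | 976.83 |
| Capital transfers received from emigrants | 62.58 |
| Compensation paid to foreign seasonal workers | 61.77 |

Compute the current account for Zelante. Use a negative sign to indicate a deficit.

Goods: -976.83 - 674.82 - 519.01 + 806.82 + 363.97 - 852.16 = -1852.03
Services: -521.47 + 193.88 + 284.60 + 228.15 - 132.94 - 135.54 = -83.32
Primary income: 98.83 - 61.77 = 37.06
Secondary income: -241.56
Current account = (-1852.03) + (-83.32) + 37.06 + (-241.56) = -2139.85
(Excluded from the current account — financial account: foreign purchases of equities on the domestic stock exchange 427.29, foreign purchases of domestic corporate bonds 683.24, new loans extended by domestic banks to foreign borrowers 332.42, borrowing by resident firms from foreign banks 233.40, increase in resident deposits held at foreign banks 189.85; capital account: capital transfers received from emigrants 62.58.)

-2139.85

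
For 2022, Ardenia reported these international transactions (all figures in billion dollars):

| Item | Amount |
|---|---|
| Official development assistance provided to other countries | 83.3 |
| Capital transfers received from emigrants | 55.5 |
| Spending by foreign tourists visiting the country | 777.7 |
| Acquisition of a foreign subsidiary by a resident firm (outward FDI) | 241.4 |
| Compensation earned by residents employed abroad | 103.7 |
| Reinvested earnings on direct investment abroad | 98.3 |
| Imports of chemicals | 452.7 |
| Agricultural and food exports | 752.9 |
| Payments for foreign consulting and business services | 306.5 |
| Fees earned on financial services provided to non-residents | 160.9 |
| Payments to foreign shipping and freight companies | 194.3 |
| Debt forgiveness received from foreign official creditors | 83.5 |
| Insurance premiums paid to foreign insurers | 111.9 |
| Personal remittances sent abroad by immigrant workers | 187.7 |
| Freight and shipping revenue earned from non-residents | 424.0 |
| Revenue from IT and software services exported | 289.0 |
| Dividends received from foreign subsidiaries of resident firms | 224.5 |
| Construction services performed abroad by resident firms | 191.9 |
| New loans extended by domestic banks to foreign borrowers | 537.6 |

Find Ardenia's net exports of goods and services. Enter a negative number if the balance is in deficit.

Goods: -452.7 + 752.9 = 300.2
Services: -194.3 + 777.7 - 306.5 + 424.0 + 160.9 + 289.0 + 191.9 - 111.9 = 1230.8
Trade balance = 300.2 + 1230.8 = 1531.0
(Excluded from the trade balance — secondary income: official development assistance provided to other countries 83.3, personal remittances sent abroad by immigrant workers 187.7; capital account: capital transfers received from emigrants 55.5, debt forgiveness received from foreign official creditors 83.5; financial account: acquisition of a foreign subsidiary by a resident firm (outward FDI) 241.4, new loans extended by domestic banks to foreign borrowers 537.6; primary income: compensation earned by residents employed abroad 103.7, reinvested earnings on direct investment abroad 98.3, dividends received from foreign subsidiaries of resident firms 224.5.)

1531.0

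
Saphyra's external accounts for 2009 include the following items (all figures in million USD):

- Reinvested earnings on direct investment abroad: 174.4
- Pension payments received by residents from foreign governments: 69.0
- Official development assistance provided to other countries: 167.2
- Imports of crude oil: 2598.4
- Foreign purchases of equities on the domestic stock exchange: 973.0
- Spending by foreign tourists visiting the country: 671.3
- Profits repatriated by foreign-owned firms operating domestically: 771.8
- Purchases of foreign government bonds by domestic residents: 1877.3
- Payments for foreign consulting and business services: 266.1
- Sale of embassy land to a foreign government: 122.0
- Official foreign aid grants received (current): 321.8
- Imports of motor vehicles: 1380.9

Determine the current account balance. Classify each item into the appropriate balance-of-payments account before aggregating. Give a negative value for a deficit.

Goods: -2598.4 - 1380.9 = -3979.3
Services: 671.3 - 266.1 = 405.2
Primary income: -771.8 + 174.4 = -597.4
Secondary income: 69.0 - 167.2 + 321.8 = 223.6
Current account = (-3979.3) + 405.2 + (-597.4) + 223.6 = -3947.9
(Excluded from the current account — financial account: foreign purchases of equities on the domestic stock exchange 973.0, purchases of foreign government bonds by domestic residents 1877.3; capital account: sale of embassy land to a foreign government 122.0.)

-3947.9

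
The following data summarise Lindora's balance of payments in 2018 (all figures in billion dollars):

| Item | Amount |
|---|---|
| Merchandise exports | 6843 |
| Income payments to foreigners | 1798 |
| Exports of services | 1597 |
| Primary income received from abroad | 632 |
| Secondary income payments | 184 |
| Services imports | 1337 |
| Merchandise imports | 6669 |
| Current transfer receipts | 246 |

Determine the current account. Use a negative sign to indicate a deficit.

Goods balance = 6843 - 6669 = 174
Services balance = 1597 - 1337 = 260
Trade balance (goods + services) = 174 + 260 = 434
Net primary income = 632 - 1798 = -1166
Net secondary income = 246 - 184 = 62
Current account = 434 + (-1166) + 62 = -670

-670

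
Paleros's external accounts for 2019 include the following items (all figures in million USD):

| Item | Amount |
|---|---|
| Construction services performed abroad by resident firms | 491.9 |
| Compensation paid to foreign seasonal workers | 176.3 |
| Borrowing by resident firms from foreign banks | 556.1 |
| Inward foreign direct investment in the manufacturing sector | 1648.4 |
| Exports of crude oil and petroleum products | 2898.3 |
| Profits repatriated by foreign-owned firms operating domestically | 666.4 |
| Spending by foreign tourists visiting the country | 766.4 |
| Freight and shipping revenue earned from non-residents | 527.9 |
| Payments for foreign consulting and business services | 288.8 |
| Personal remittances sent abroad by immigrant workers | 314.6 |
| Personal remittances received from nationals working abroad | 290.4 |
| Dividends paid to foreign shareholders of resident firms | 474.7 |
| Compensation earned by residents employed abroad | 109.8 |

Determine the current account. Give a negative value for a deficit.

3163.9

Goods: 2898.3
Services: 491.9 + 527.9 - 288.8 + 766.4 = 1497.4
Primary income: -666.4 + 109.8 - 176.3 - 474.7 = -1207.6
Secondary income: 290.4 - 314.6 = -24.2
Current account = 2898.3 + 1497.4 + (-1207.6) + (-24.2) = 3163.9
(Excluded from the current account — financial account: borrowing by resident firms from foreign banks 556.1, inward foreign direct investment in the manufacturing sector 1648.4.)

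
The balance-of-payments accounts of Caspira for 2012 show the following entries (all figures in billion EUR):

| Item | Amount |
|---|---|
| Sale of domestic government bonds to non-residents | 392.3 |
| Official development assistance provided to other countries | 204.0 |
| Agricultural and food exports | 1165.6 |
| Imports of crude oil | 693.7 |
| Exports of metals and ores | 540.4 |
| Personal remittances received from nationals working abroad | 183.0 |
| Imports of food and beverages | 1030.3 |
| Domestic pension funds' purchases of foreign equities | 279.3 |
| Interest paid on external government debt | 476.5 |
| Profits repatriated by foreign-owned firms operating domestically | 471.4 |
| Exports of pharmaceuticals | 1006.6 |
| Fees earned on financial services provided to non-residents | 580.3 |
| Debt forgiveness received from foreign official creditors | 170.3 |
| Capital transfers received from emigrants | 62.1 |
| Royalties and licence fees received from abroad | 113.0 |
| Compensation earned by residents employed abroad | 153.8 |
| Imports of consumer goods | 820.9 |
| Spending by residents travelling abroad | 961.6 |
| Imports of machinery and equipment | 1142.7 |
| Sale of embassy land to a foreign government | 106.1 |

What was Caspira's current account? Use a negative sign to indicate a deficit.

-2058.4

Goods: 540.4 - 1142.7 + 1165.6 + 1006.6 - 820.9 - 693.7 - 1030.3 = -975.0
Services: -961.6 + 113.0 + 580.3 = -268.3
Primary income: -476.5 - 471.4 + 153.8 = -794.1
Secondary income: 183.0 - 204.0 = -21.0
Current account = (-975.0) + (-268.3) + (-794.1) + (-21.0) = -2058.4
(Excluded from the current account — financial account: sale of domestic government bonds to non-residents 392.3, domestic pension funds' purchases of foreign equities 279.3; capital account: debt forgiveness received from foreign official creditors 170.3, capital transfers received from emigrants 62.1, sale of embassy land to a foreign government 106.1.)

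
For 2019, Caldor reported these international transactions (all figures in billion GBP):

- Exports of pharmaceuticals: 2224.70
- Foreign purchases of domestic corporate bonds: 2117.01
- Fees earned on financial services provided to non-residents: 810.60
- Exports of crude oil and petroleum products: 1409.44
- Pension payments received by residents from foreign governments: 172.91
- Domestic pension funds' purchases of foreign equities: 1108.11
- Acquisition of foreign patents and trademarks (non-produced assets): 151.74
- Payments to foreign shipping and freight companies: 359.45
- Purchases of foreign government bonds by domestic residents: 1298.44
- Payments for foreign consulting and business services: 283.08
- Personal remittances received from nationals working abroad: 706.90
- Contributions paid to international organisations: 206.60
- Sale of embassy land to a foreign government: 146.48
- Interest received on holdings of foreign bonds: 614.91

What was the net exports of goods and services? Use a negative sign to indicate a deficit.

Goods: 2224.70 + 1409.44 = 3634.14
Services: 810.60 - 283.08 - 359.45 = 168.07
Trade balance = 3634.14 + 168.07 = 3802.21
(Excluded from the trade balance — financial account: foreign purchases of domestic corporate bonds 2117.01, domestic pension funds' purchases of foreign equities 1108.11, purchases of foreign government bonds by domestic residents 1298.44; secondary income: pension payments received by residents from foreign governments 172.91, personal remittances received from nationals working abroad 706.90, contributions paid to international organisations 206.60; capital account: acquisition of foreign patents and trademarks (non-produced assets) 151.74, sale of embassy land to a foreign government 146.48; primary income: interest received on holdings of foreign bonds 614.91.)

3802.21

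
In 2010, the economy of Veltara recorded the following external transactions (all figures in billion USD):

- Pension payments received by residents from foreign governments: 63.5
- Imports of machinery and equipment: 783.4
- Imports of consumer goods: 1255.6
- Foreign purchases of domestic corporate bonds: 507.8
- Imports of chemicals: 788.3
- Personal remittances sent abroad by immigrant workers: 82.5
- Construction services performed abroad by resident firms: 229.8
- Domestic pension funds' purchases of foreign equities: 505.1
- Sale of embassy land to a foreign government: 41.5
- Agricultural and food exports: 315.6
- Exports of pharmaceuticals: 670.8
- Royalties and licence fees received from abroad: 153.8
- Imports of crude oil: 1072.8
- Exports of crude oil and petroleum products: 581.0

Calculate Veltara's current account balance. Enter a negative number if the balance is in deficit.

-1968.1

Goods: -1072.8 + 315.6 - 1255.6 + 581.0 - 788.3 + 670.8 - 783.4 = -2332.7
Services: 229.8 + 153.8 = 383.6
Secondary income: 63.5 - 82.5 = -19.0
Current account = (-2332.7) + 383.6 + (-19.0) = -1968.1
(Excluded from the current account — financial account: foreign purchases of domestic corporate bonds 507.8, domestic pension funds' purchases of foreign equities 505.1; capital account: sale of embassy land to a foreign government 41.5.)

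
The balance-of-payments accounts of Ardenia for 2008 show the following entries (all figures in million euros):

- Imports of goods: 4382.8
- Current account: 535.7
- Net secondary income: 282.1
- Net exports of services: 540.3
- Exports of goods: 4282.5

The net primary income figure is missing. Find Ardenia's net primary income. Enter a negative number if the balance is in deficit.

Current account = goods balance + services balance + net primary income + net secondary income
Sum of the known components = 722.1
Net primary income = CA - (known components) = 535.7 - 722.1 = -186.4

-186.4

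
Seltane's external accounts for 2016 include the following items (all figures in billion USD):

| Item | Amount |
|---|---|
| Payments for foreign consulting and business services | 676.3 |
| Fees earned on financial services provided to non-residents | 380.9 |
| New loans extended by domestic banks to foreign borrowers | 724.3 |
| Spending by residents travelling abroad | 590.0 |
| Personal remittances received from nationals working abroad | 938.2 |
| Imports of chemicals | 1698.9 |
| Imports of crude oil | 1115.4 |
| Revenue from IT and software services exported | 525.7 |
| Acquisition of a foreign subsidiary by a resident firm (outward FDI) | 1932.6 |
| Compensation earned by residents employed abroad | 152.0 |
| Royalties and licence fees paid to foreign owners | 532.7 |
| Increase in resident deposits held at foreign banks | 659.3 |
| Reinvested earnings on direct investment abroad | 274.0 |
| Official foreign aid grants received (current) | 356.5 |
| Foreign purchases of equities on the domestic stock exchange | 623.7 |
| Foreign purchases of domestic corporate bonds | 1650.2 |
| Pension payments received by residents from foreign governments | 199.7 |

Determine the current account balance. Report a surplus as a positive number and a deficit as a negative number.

Goods: -1115.4 - 1698.9 = -2814.3
Services: -532.7 + 380.9 + 525.7 - 590.0 - 676.3 = -892.4
Primary income: 152.0 + 274.0 = 426.0
Secondary income: 356.5 + 938.2 + 199.7 = 1494.4
Current account = (-2814.3) + (-892.4) + 426.0 + 1494.4 = -1786.3
(Excluded from the current account — financial account: new loans extended by domestic banks to foreign borrowers 724.3, acquisition of a foreign subsidiary by a resident firm (outward FDI) 1932.6, increase in resident deposits held at foreign banks 659.3, foreign purchases of equities on the domestic stock exchange 623.7, foreign purchases of domestic corporate bonds 1650.2.)

-1786.3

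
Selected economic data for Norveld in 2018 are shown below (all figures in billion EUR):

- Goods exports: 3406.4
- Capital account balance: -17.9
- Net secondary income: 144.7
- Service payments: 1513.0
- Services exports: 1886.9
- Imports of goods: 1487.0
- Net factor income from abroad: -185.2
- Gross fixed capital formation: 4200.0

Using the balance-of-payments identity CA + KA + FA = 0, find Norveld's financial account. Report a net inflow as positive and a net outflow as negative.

Goods balance = 3406.4 - 1487.0 = 1919.4
Services balance = 1886.9 - 1513.0 = 373.9
Trade balance (goods + services) = 1919.4 + 373.9 = 2293.3
Net primary income = -185.2
Net secondary income = 144.7
Current account = 2293.3 + (-185.2) + 144.7 = 2252.8
Financial account = -(2252.8 + (-17.9)) = -2234.9

-2234.9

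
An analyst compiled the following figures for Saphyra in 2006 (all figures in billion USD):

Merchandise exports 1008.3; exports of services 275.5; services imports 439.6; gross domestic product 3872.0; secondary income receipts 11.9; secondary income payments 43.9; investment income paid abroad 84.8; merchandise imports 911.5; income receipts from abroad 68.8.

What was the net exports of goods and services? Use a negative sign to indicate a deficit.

Goods balance = 1008.3 - 911.5 = 96.8
Services balance = 275.5 - 439.6 = -164.1
Trade balance (goods + services) = 96.8 + (-164.1) = -67.3

-67.3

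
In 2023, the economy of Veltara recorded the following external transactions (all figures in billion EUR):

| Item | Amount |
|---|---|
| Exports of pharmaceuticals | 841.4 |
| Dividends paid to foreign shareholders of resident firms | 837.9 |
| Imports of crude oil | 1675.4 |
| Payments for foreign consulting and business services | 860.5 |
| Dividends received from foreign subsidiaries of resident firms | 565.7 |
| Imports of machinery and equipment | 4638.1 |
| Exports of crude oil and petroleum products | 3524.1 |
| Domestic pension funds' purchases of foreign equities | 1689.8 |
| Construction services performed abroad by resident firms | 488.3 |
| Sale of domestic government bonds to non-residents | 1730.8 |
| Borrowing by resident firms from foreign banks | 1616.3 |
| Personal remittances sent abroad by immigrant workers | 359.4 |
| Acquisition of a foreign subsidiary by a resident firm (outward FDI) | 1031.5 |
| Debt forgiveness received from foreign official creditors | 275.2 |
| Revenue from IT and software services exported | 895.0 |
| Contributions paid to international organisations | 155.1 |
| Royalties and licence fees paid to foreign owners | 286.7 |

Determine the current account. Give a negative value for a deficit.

Goods: -4638.1 + 841.4 + 3524.1 - 1675.4 = -1948.0
Services: -860.5 + 895.0 + 488.3 - 286.7 = 236.1
Primary income: -837.9 + 565.7 = -272.2
Secondary income: -359.4 - 155.1 = -514.5
Current account = (-1948.0) + 236.1 + (-272.2) + (-514.5) = -2498.6
(Excluded from the current account — financial account: domestic pension funds' purchases of foreign equities 1689.8, sale of domestic government bonds to non-residents 1730.8, borrowing by resident firms from foreign banks 1616.3, acquisition of a foreign subsidiary by a resident firm (outward FDI) 1031.5; capital account: debt forgiveness received from foreign official creditors 275.2.)

-2498.6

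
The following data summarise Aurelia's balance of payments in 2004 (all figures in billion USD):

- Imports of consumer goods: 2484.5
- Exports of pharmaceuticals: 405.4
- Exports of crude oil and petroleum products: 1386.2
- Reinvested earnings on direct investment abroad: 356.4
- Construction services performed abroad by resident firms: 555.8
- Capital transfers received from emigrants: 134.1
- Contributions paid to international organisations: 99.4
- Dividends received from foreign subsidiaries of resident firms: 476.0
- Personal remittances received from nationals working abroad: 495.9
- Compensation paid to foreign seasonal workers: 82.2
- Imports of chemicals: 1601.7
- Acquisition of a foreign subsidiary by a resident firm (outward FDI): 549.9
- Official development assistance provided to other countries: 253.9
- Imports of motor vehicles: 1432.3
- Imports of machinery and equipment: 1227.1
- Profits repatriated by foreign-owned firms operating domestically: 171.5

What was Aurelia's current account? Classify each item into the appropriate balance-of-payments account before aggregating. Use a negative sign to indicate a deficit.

-3676.9

Goods: -1227.1 - 1601.7 - 2484.5 + 1386.2 - 1432.3 + 405.4 = -4954.0
Services: 555.8
Primary income: -171.5 - 82.2 + 476.0 + 356.4 = 578.7
Secondary income: 495.9 - 253.9 - 99.4 = 142.6
Current account = (-4954.0) + 555.8 + 578.7 + 142.6 = -3676.9
(Excluded from the current account — capital account: capital transfers received from emigrants 134.1; financial account: acquisition of a foreign subsidiary by a resident firm (outward FDI) 549.9.)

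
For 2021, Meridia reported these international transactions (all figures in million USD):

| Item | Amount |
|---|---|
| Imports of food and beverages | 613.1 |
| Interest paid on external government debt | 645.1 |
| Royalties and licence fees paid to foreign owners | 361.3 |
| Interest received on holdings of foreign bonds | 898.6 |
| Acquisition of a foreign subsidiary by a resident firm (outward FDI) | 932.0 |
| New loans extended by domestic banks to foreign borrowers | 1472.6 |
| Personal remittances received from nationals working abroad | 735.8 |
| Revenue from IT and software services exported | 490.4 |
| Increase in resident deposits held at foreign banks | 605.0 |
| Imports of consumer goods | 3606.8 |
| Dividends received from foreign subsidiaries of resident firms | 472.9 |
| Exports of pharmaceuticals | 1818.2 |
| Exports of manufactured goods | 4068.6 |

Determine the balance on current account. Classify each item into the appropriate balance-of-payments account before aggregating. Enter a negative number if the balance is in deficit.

3258.2

Goods: -3606.8 + 1818.2 + 4068.6 - 613.1 = 1666.9
Services: -361.3 + 490.4 = 129.1
Primary income: -645.1 + 472.9 + 898.6 = 726.4
Secondary income: 735.8
Current account = 1666.9 + 129.1 + 726.4 + 735.8 = 3258.2
(Excluded from the current account — financial account: acquisition of a foreign subsidiary by a resident firm (outward FDI) 932.0, new loans extended by domestic banks to foreign borrowers 1472.6, increase in resident deposits held at foreign banks 605.0.)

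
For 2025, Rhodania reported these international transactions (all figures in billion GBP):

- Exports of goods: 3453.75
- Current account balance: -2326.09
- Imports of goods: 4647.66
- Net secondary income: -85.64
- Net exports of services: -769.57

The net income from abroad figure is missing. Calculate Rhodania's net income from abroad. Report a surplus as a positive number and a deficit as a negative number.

-276.97

Current account = goods balance + services balance + net primary income + net secondary income
Sum of the known components = -2049.12
Net income from abroad = CA - (known components) = -2326.09 - (-2049.12) = -276.97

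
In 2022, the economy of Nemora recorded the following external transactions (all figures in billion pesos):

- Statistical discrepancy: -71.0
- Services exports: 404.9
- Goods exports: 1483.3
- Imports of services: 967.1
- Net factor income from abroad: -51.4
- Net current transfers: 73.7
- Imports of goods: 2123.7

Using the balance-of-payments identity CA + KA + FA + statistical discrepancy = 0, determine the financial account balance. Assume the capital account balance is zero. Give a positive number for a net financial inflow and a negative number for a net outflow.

Goods balance = 1483.3 - 2123.7 = -640.4
Services balance = 404.9 - 967.1 = -562.2
Trade balance (goods + services) = -640.4 + (-562.2) = -1202.6
Net primary income = -51.4
Net secondary income = 73.7
Current account = -1202.6 + (-51.4) + 73.7 = -1180.3
Financial account = -(-1180.3 + (-71.0)) = 1251.3

1251.3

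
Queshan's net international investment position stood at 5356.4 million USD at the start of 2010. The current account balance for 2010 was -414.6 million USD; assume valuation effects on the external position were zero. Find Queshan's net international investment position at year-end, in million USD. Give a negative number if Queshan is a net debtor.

4941.8

With no valuation effects, change in NIIP = current account = -414.6
End-of-year NIIP = 5356.4 + (-414.6) = 4941.8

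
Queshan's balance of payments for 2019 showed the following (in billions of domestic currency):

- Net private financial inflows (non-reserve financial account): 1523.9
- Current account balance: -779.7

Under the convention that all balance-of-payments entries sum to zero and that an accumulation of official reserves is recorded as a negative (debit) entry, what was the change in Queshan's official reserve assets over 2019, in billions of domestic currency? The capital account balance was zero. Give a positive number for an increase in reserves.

Official reserve transactions balance = -((-779.7) + 1523.9) = -744.2
An accumulation of reserves is recorded as a debit (negative entry), so the change in the stock of reserves is the negative of that balance.
Change in official reserves = -(-744.2) = 744.2

744.2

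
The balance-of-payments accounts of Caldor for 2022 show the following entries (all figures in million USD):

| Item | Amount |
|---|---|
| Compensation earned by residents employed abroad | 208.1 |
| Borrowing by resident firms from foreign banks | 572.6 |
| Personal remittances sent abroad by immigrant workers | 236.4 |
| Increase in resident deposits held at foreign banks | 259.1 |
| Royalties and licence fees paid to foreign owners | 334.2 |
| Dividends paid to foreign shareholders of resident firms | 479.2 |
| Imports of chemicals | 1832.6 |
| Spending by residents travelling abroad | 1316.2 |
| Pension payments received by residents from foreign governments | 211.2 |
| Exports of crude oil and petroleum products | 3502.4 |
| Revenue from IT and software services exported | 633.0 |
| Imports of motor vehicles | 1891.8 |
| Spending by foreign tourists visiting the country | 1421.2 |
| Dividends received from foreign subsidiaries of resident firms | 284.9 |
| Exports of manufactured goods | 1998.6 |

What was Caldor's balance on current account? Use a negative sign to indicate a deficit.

Goods: 1998.6 - 1832.6 - 1891.8 + 3502.4 = 1776.6
Services: 633.0 - 1316.2 + 1421.2 - 334.2 = 403.8
Primary income: 284.9 - 479.2 + 208.1 = 13.8
Secondary income: -236.4 + 211.2 = -25.2
Current account = 1776.6 + 403.8 + 13.8 + (-25.2) = 2169.0
(Excluded from the current account — financial account: borrowing by resident firms from foreign banks 572.6, increase in resident deposits held at foreign banks 259.1.)

2169.0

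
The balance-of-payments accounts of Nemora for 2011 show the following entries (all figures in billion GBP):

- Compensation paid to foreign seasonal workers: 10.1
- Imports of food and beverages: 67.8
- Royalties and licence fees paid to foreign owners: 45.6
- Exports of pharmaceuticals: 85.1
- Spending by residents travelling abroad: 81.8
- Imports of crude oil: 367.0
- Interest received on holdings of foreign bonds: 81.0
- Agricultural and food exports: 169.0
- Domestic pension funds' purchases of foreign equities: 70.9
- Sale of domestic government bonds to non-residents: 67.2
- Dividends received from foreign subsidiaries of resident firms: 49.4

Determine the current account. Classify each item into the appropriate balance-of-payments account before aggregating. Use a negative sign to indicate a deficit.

-187.8

Goods: 85.1 - 367.0 + 169.0 - 67.8 = -180.7
Services: -81.8 - 45.6 = -127.4
Primary income: 81.0 + 49.4 - 10.1 = 120.3
Current account = (-180.7) + (-127.4) + 120.3 = -187.8
(Excluded from the current account — financial account: domestic pension funds' purchases of foreign equities 70.9, sale of domestic government bonds to non-residents 67.2.)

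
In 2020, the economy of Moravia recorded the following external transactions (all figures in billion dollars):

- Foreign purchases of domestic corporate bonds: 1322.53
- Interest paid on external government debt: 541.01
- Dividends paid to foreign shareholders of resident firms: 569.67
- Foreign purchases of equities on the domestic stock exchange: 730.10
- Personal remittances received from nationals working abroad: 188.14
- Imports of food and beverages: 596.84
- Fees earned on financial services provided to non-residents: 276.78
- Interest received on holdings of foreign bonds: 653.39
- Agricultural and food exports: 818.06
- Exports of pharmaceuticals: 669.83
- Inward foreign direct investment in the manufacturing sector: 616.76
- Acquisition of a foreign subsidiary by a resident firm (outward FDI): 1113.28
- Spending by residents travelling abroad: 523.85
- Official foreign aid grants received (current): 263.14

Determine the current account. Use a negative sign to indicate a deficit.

637.97

Goods: 818.06 + 669.83 - 596.84 = 891.05
Services: -523.85 + 276.78 = -247.07
Primary income: -541.01 - 569.67 + 653.39 = -457.29
Secondary income: 263.14 + 188.14 = 451.28
Current account = 891.05 + (-247.07) + (-457.29) + 451.28 = 637.97
(Excluded from the current account — financial account: foreign purchases of domestic corporate bonds 1322.53, foreign purchases of equities on the domestic stock exchange 730.10, inward foreign direct investment in the manufacturing sector 616.76, acquisition of a foreign subsidiary by a resident firm (outward FDI) 1113.28.)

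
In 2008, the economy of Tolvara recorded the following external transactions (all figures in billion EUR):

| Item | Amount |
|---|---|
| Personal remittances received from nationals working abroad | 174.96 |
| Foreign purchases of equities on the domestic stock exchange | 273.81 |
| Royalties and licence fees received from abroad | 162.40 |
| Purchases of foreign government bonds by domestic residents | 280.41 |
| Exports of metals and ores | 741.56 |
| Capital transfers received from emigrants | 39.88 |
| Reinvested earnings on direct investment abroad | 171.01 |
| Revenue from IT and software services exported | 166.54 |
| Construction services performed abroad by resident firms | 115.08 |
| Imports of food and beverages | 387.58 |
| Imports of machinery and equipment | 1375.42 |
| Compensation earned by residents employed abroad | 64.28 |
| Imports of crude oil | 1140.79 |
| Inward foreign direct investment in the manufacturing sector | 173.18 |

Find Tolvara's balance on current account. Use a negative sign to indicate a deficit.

Goods: -1140.79 + 741.56 - 1375.42 - 387.58 = -2162.23
Services: 115.08 + 166.54 + 162.40 = 444.02
Primary income: 64.28 + 171.01 = 235.29
Secondary income: 174.96
Current account = (-2162.23) + 444.02 + 235.29 + 174.96 = -1307.96
(Excluded from the current account — financial account: foreign purchases of equities on the domestic stock exchange 273.81, purchases of foreign government bonds by domestic residents 280.41, inward foreign direct investment in the manufacturing sector 173.18; capital account: capital transfers received from emigrants 39.88.)

-1307.96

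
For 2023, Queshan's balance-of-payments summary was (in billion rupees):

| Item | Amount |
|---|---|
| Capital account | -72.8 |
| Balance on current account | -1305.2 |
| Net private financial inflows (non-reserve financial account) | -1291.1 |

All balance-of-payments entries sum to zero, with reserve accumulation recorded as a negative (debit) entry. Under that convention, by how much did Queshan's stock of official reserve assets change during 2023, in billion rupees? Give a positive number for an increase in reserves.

-2669.1

Official reserve transactions balance = -((-1305.2) + (-72.8) + (-1291.1)) = 2669.1
An accumulation of reserves is recorded as a debit (negative entry), so the change in the stock of reserves is the negative of that balance.
Change in official reserves = -(2669.1) = -2669.1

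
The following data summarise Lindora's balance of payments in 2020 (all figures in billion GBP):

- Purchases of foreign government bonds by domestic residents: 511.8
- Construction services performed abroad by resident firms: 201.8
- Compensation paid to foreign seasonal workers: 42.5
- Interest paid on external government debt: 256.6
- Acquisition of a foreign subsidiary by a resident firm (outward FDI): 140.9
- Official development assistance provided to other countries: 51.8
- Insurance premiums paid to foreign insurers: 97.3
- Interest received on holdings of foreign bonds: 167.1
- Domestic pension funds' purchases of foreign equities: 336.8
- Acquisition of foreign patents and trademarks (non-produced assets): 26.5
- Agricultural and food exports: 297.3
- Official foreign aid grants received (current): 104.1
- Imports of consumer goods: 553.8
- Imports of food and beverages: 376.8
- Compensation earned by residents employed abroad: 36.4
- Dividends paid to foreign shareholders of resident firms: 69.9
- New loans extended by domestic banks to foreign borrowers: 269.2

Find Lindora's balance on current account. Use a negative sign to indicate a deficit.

Goods: 297.3 - 553.8 - 376.8 = -633.3
Services: 201.8 - 97.3 = 104.5
Primary income: 36.4 + 167.1 - 42.5 - 69.9 - 256.6 = -165.5
Secondary income: -51.8 + 104.1 = 52.3
Current account = (-633.3) + 104.5 + (-165.5) + 52.3 = -642.0
(Excluded from the current account — financial account: purchases of foreign government bonds by domestic residents 511.8, acquisition of a foreign subsidiary by a resident firm (outward FDI) 140.9, domestic pension funds' purchases of foreign equities 336.8, new loans extended by domestic banks to foreign borrowers 269.2; capital account: acquisition of foreign patents and trademarks (non-produced assets) 26.5.)

-642.0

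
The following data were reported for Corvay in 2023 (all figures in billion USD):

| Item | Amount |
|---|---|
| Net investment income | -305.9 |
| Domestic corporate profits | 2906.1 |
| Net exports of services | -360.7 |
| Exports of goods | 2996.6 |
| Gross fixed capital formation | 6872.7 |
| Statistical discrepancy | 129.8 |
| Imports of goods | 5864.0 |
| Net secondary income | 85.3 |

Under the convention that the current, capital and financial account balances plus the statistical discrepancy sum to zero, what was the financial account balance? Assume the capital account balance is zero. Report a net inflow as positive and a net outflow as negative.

Goods balance = 2996.6 - 5864.0 = -2867.4
Services balance = -360.7
Trade balance (goods + services) = -2867.4 + (-360.7) = -3228.1
Net primary income = -305.9
Net secondary income = 85.3
Current account = -3228.1 + (-305.9) + 85.3 = -3448.7
Financial account = -(-3448.7 + 129.8) = 3318.9

3318.9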